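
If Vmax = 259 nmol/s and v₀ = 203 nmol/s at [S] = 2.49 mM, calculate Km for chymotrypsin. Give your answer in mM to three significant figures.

v/Vmax = 203/259 = 0.7838 = [S]/(Km+[S]).
So Km + [S] = [S]/0.7838 = 3.177 mM, giving Km = 3.177 − 2.49 = 0.687 mM.

0.687 mM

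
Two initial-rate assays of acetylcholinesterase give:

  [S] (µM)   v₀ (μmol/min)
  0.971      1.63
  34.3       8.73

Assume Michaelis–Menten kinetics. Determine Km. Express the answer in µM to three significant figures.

4.99 µM

In reciprocal form, 1/v = (Km/Vmax)·(1/[S]) + 1/Vmax. The two points give (1/[S], 1/v) = (1.030, 0.6135) and (0.02915, 0.1145).
Slope = (0.6135 − 0.1145)/(1.030 − 0.02915) = 0.4986; intercept = 0.6135 − 0.4986×1.030 = 0.1000.
Vmax = 1/intercept = 10.0 μmol/min; Km = slope × Vmax = 0.4986 × 10.0 = 4.99 µM.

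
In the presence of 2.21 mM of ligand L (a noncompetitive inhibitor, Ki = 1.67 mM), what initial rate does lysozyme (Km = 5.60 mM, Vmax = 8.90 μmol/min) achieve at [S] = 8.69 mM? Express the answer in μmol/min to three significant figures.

With α = 1 + [I]/Ki = 1 + 2.21/1.67 = 2.323, the noncompetitive rate law is v = (Vmax/α)·[S] / (Km + [S]).
v = (8.90/2.323)×8.69 / (5.60 + 8.69) = 33.29/14.29 = 2.33 μmol/min.

2.33 μmol/min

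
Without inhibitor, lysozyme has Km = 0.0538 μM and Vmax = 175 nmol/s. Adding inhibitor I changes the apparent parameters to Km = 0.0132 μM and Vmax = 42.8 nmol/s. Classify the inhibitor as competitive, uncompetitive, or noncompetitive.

uncompetitive

Both Km and Vmax decrease by the same factor (~4.09-fold) — characteristic of uncompetitive inhibition.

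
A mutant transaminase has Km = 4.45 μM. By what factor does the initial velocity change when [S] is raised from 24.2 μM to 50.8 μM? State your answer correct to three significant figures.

1.09

Since Vmax cancels, v₂/v₁ = [S]₂(Km+[S]₁) / [S]₁(Km+[S]₂).
= 50.8×(4.45+24.2) / (24.2×(4.45+50.8)) = 1455/1337 = 1.09.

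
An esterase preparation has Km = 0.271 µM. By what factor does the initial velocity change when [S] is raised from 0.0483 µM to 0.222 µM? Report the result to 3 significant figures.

2.98

Since Vmax cancels, v₂/v₁ = [S]₂(Km+[S]₁) / [S]₁(Km+[S]₂).
= 0.222×(0.271+0.0483) / (0.0483×(0.271+0.222)) = 0.07088/0.02381 = 2.98.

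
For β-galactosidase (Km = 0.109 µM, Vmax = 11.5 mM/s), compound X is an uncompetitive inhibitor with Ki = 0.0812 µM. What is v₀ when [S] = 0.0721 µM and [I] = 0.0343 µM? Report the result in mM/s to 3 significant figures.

3.92 mM/s

α = 1 + [I]/Ki = 1 + 0.0343/0.0812 = 1.422.
For an uncompetitive inhibitor, both parameters are divided by α, giving Vmax/α and Km/α: Km,app = 0.0766 µM, Vmax,app = 8.08 mM/s.
v = Vmax,app·[S]/(Km,app + [S]) = 8.08 × 0.0721/(0.0766 + 0.0721) = 3.92 mM/s.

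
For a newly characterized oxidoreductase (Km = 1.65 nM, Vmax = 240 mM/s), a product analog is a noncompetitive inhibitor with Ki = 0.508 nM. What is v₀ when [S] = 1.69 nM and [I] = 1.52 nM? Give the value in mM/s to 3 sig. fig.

30.4 mM/s

With α = 1 + [I]/Ki = 1 + 1.52/0.508 = 3.992, the noncompetitive rate law is v = (Vmax/α)·[S] / (Km + [S]).
v = (240/3.992)×1.69 / (1.65 + 1.69) = 101.6/3.340 = 30.4 mM/s.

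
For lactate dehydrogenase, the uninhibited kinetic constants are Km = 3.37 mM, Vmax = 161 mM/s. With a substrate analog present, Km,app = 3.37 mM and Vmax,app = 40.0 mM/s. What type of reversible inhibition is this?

Vmax decreases (161 → 40.0 mM/s) while Km is unchanged — pure noncompetitive inhibition.

noncompetitive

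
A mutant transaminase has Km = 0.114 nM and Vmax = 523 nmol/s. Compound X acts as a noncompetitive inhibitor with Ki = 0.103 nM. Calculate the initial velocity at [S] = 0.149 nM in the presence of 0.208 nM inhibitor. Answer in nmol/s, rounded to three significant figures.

With α = 1 + [I]/Ki = 1 + 0.208/0.103 = 3.019, the noncompetitive rate law is v = (Vmax/α)·[S] / (Km + [S]).
v = (523/3.019)×0.149 / (0.114 + 0.149) = 25.81/0.2630 = 98.1 nmol/s.

98.1 nmol/s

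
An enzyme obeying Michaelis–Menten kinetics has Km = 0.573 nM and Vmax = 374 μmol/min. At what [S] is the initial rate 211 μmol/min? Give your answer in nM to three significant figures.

Rearranging v = Vmax[S]/(Km+[S]) gives [S] = Km·v/(Vmax − v).
[S] = 0.573 × 211 / (374 − 211) = 120.9/163.0 = 0.742 nM.

0.742 nM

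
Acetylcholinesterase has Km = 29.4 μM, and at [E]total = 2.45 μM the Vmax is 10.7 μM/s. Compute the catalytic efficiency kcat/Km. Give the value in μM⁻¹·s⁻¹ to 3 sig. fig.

kcat = Vmax/[E]total = 10.7/2.45 = 4.37 s⁻¹.
kcat/Km = 4.37/29.4 = 0.149 μM⁻¹·s⁻¹.

0.149 μM⁻¹·s⁻¹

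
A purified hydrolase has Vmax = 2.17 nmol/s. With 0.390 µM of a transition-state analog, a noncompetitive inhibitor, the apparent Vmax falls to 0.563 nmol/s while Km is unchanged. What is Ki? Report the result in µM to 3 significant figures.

Noncompetitive: Vmax,app = Vmax/α with α = 1 + [I]/Ki.
α = Vmax/Vmax,app = 2.17/0.563 = 3.854.
Since α = 1 + [I]/Ki, [I]/Ki = 3.854 − 1 = 2.854 and Ki = 0.390/2.854 = 0.137 µM.

0.137 µM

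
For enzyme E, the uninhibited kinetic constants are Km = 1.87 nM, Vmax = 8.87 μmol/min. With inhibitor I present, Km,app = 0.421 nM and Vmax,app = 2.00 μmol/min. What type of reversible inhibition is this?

uncompetitive

Both Km and Vmax decrease by the same factor (~4.44-fold) — characteristic of uncompetitive inhibition.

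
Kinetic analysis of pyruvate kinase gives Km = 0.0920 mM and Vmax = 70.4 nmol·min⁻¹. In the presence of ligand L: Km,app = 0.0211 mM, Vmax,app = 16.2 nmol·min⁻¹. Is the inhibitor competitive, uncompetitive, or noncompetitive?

uncompetitive

Both Km and Vmax decrease by the same factor (~4.35-fold) — characteristic of uncompetitive inhibition.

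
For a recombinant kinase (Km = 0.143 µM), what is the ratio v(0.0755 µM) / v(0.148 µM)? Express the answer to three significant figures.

0.679

Since Vmax cancels, v₂/v₁ = [S]₂(Km+[S]₁) / [S]₁(Km+[S]₂).
= 0.0755×(0.143+0.148) / (0.148×(0.143+0.0755)) = 0.02197/0.03234 = 0.679.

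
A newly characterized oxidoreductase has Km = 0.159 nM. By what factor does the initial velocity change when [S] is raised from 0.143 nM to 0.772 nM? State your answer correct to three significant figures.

1.75

Since Vmax cancels, v₂/v₁ = [S]₂(Km+[S]₁) / [S]₁(Km+[S]₂).
= 0.772×(0.159+0.143) / (0.143×(0.159+0.772)) = 0.2331/0.1331 = 1.75.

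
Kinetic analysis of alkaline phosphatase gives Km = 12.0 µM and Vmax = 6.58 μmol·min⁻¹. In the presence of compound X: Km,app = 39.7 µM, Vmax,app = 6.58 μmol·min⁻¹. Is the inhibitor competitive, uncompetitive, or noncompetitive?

Km increases (12.0 → 39.7 µM) while Vmax is unchanged — the hallmark of competitive inhibition.

competitive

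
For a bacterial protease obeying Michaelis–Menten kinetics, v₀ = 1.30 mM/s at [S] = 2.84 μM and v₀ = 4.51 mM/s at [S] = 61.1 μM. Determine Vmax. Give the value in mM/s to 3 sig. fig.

In reciprocal form, 1/v = (Km/Vmax)·(1/[S]) + 1/Vmax. The two points give (1/[S], 1/v) = (0.3521, 0.7692) and (0.01637, 0.2217).
Slope = (0.7692 − 0.2217)/(0.3521 − 0.01637) = 1.631; intercept = 0.7692 − 1.631×0.3521 = 0.1950.
Vmax = 1/intercept = 5.13 mM/s; Km = slope × Vmax = 1.631 × 5.13 = 8.36 μM.

5.13 mM/s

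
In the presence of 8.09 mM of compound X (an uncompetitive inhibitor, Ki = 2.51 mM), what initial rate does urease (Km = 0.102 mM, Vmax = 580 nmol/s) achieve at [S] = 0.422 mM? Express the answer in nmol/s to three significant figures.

130 nmol/s

α = 1 + [I]/Ki = 1 + 8.09/2.51 = 4.223.
For an uncompetitive inhibitor, both parameters are divided by α, giving Vmax/α and Km/α: Km,app = 0.0242 mM, Vmax,app = 137 nmol/s.
v = Vmax,app·[S]/(Km,app + [S]) = 137 × 0.422/(0.0242 + 0.422) = 130 nmol/s.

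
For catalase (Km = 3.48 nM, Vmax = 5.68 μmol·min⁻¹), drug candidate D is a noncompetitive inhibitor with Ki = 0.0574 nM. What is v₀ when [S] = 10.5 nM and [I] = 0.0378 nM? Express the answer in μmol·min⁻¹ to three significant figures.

2.57 μmol·min⁻¹

α = 1 + [I]/Ki = 1 + 0.0378/0.0574 = 1.659.
For a noncompetitive inhibitor, Vmax is reduced to Vmax/α while Km is unchanged: Km,app = 3.48 nM, Vmax,app = 3.42 μmol·min⁻¹.
v = Vmax,app·[S]/(Km,app + [S]) = 3.42 × 10.5/(3.48 + 10.5) = 2.57 μmol·min⁻¹.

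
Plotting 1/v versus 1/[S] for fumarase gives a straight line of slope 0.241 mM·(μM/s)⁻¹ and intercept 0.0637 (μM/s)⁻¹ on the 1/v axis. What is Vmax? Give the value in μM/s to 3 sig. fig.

15.7 μM/s

The y-intercept of a Lineweaver–Burk plot equals 1/Vmax, so Vmax = 1/0.0637 = 15.7 μM/s.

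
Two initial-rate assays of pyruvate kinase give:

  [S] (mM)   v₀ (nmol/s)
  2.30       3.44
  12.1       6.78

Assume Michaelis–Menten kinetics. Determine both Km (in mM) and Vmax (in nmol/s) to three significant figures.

Km = 3.57 mM; Vmax = 8.78 nmol/s

From v = Vmax[S]/(Km+[S]), each point gives Vmax = v(Km+[S])/[S].
Equating: 3.44(Km+2.30)/2.30 = 6.78(Km+12.1)/12.1.
1.496·Km + 3.44 = 0.5603·Km + 6.78, so (1.496 − 0.5603)·Km = 6.78 − 3.44.
Km = 3.340/0.9353 = 3.57 mM; then Vmax = 3.44(3.57+2.30)/2.30 = 8.78 nmol/s.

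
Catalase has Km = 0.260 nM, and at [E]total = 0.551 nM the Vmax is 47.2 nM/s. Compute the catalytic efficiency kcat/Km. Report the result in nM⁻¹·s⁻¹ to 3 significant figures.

kcat = Vmax/[E]total = 47.2/0.551 = 85.7 s⁻¹.
kcat/Km = 85.7/0.260 = 329 nM⁻¹·s⁻¹.

329 nM⁻¹·s⁻¹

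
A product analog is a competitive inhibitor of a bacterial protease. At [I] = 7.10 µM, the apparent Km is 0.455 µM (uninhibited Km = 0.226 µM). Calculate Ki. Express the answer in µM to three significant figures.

7.01 µM

Competitive: Km,app = α·Km with α = 1 + [I]/Ki.
α = Km,app/Km = 0.455/0.226 = 2.013.
Since α = 1 + [I]/Ki, [I]/Ki = 2.013 − 1 = 1.013 and Ki = 7.10/1.013 = 7.01 µM.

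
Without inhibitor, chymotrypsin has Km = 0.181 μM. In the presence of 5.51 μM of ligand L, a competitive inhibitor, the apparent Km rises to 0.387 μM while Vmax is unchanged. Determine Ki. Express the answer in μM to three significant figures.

4.84 μM

Competitive: Km,app = α·Km with α = 1 + [I]/Ki.
α = Km,app/Km = 0.387/0.181 = 2.138.
Since α = 1 + [I]/Ki, [I]/Ki = 2.138 − 1 = 1.138 and Ki = 5.51/1.138 = 4.84 μM.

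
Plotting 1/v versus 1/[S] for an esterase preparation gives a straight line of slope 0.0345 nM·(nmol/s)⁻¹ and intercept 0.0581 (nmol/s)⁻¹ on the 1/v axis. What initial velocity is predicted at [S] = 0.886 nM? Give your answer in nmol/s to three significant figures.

The y-intercept is 1/Vmax, so Vmax = 1/0.0581 = 17.2 nmol/s.
The slope is Km/Vmax, so Km = 0.0345 × 17.2 = 0.594 nM.
Then v = 17.2 × 0.886/(0.594 + 0.886) = 10.3 nmol/s.

10.3 nmol/s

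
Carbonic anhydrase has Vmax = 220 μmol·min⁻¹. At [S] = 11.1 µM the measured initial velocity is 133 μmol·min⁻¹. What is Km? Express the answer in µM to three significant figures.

7.26 µM

From v = Vmax[S]/(Km+[S]), Km = [S](Vmax − v)/v.
Km = 11.1 × (220 − 133) / 133 = 965.7/133 = 7.26 µM.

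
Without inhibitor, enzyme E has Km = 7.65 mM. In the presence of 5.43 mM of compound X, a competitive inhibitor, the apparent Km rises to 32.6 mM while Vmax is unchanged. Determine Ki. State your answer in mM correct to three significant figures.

1.66 mM

Competitive: Km,app = α·Km with α = 1 + [I]/Ki.
α = Km,app/Km = 32.6/7.65 = 4.261.
Ki = [I]/(α − 1) = 5.43/3.261 = 1.66 mM.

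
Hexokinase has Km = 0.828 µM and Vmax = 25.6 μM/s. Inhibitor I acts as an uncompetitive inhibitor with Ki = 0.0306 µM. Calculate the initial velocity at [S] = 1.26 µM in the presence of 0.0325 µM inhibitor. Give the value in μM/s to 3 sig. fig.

α = 1 + [I]/Ki = 1 + 0.0325/0.0306 = 2.062.
For an uncompetitive inhibitor, both parameters are divided by α, giving Vmax/α and Km/α: Km,app = 0.402 µM, Vmax,app = 12.4 μM/s.
v = Vmax,app·[S]/(Km,app + [S]) = 12.4 × 1.26/(0.402 + 1.26) = 9.41 μM/s.

9.41 μM/s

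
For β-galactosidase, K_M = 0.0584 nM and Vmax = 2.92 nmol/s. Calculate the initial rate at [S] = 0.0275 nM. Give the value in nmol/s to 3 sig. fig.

0.935 nmol/s

[S]/(Km+[S]) = 0.0275/0.08590 = 0.3201, the fractional saturation.
v = 0.3201 × Vmax = 0.3201 × 2.92 = 0.935 nmol/s.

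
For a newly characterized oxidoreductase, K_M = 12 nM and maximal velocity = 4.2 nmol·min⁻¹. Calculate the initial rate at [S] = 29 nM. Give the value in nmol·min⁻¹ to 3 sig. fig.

[S]/(Km+[S]) = 29/41.00 = 0.7073, the fractional saturation.
v = 0.7073 × Vmax = 0.7073 × 4.2 = 2.97 nmol·min⁻¹.

2.97 nmol·min⁻¹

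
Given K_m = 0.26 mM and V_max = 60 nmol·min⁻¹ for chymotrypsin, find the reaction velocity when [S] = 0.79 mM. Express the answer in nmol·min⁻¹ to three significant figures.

45.1 nmol·min⁻¹

v = Vmax·[S]/(Km + [S]) = 60 × 0.79 / (0.26 + 0.79)
  = 47.40 / 1.050 = 45.1 nmol·min⁻¹.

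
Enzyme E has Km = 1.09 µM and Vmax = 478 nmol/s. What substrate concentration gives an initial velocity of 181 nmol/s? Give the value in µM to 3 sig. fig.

0.664 µM

The required fractional saturation is v/Vmax = 181/478 = 0.3787.
Then [S]/(Km+[S]) = 0.3787 ⇒ [S] = 1.09 × 0.3787/(1 − 0.3787) = 0.664 µM.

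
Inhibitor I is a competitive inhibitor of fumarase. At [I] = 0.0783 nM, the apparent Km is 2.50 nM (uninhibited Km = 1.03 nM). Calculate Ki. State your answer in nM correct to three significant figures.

Competitive: Km,app = α·Km with α = 1 + [I]/Ki.
α = Km,app/Km = 2.50/1.03 = 2.427.
Ki = [I]/(α − 1) = 0.0783/1.427 = 0.0549 nM.

0.0549 nM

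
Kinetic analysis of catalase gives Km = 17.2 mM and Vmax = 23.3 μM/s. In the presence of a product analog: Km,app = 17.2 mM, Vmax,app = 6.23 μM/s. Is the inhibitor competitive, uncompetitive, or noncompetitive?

Vmax decreases (23.3 → 6.23 μM/s) while Km is unchanged — pure noncompetitive inhibition.

noncompetitive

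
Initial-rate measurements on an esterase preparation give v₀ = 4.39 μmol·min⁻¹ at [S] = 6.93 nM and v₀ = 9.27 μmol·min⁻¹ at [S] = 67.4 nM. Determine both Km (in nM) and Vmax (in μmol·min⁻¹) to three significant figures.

Km = 9.84 nM; Vmax = 10.6 μmol·min⁻¹

In reciprocal form, 1/v = (Km/Vmax)·(1/[S]) + 1/Vmax. The two points give (1/[S], 1/v) = (0.1443, 0.2278) and (0.01484, 0.1079).
Slope = (0.2278 − 0.1079)/(0.1443 − 0.01484) = 0.9263; intercept = 0.2278 − 0.9263×0.1443 = 0.09413.
Vmax = 1/intercept = 10.6 μmol·min⁻¹; Km = slope × Vmax = 0.9263 × 10.6 = 9.84 nM.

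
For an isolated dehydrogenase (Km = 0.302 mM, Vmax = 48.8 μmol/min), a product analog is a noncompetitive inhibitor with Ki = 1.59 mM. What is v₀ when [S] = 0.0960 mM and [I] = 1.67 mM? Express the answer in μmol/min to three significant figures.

α = 1 + [I]/Ki = 1 + 1.67/1.59 = 2.050.
For a noncompetitive inhibitor, Vmax is reduced to Vmax/α while Km is unchanged: Km,app = 0.302 mM, Vmax,app = 23.8 μmol/min.
v = Vmax,app·[S]/(Km,app + [S]) = 23.8 × 0.0960/(0.302 + 0.0960) = 5.74 μmol/min.

5.74 μmol/min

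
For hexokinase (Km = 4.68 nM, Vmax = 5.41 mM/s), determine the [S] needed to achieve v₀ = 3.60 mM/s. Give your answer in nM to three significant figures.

Rearranging v = Vmax[S]/(Km+[S]) gives [S] = Km·v/(Vmax − v).
[S] = 4.68 × 3.60 / (5.41 − 3.60) = 16.85/1.810 = 9.31 nM.

9.31 nM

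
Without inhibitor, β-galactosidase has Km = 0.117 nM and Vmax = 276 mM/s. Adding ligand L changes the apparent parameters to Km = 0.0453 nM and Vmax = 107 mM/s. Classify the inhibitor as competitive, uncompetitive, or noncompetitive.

Both Km and Vmax decrease by the same factor (~2.58-fold) — characteristic of uncompetitive inhibition.

uncompetitive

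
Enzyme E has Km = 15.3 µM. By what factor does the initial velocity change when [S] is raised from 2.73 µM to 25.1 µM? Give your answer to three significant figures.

The fractional saturations are [S]/(Km+[S]) = 2.73/18.03 = 0.1514 and 25.1/40.40 = 0.6213.
v₂/v₁ is just their ratio: 0.6213/0.1514 = 4.10.

4.10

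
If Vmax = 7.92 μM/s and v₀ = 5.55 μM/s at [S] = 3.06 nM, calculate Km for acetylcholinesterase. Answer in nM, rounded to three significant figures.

v/Vmax = 5.55/7.92 = 0.7008 = [S]/(Km+[S]).
So Km + [S] = [S]/0.7008 = 4.367 nM, giving Km = 4.367 − 3.06 = 1.31 nM.

1.31 nM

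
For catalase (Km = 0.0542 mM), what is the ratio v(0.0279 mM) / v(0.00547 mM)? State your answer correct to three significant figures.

Since Vmax cancels, v₂/v₁ = [S]₂(Km+[S]₁) / [S]₁(Km+[S]₂).
= 0.0279×(0.0542+0.00547) / (0.00547×(0.0542+0.0279)) = 0.001665/0.0004491 = 3.71.

3.71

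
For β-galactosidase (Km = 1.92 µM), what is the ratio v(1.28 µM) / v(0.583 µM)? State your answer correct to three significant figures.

Since Vmax cancels, v₂/v₁ = [S]₂(Km+[S]₁) / [S]₁(Km+[S]₂).
= 1.28×(1.92+0.583) / (0.583×(1.92+1.28)) = 3.204/1.866 = 1.72.

1.72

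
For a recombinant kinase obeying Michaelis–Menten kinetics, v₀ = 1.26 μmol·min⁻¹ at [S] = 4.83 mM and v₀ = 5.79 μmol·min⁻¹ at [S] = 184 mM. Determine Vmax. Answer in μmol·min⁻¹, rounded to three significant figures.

6.41 μmol·min⁻¹

From v = Vmax[S]/(Km+[S]), each point gives Vmax = v(Km+[S])/[S].
Equating: 1.26(Km+4.83)/4.83 = 5.79(Km+184)/184.
0.2609·Km + 1.26 = 0.03147·Km + 5.79, so (0.2609 − 0.03147)·Km = 5.79 − 1.26.
Km = 4.530/0.2294 = 19.7 mM; then Vmax = 1.26(19.7+4.83)/4.83 = 6.41 μmol·min⁻¹.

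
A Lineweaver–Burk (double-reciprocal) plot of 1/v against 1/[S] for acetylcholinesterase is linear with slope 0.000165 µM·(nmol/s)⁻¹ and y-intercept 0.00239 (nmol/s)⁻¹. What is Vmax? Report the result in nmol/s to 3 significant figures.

418 nmol/s

The y-intercept of a Lineweaver–Burk plot equals 1/Vmax, so Vmax = 1/0.00239 = 418 nmol/s.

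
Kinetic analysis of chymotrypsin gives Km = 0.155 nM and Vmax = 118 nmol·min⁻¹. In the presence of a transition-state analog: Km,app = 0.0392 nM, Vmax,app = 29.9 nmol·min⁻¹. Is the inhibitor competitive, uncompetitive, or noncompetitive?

Both Km and Vmax decrease by the same factor (~3.95-fold) — characteristic of uncompetitive inhibition.

uncompetitive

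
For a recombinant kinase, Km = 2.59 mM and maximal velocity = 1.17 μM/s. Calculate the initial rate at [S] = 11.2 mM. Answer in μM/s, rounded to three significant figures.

0.950 μM/s

v = Vmax·[S]/(Km + [S]) = 1.17 × 11.2 / (2.59 + 11.2)
  = 13.10 / 13.79 = 0.950 μM/s.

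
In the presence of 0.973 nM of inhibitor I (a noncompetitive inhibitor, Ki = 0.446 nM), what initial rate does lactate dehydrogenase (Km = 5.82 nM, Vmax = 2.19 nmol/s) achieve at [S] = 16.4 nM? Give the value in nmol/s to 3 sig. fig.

α = 1 + [I]/Ki = 1 + 0.973/0.446 = 3.182.
For a noncompetitive inhibitor, Vmax is reduced to Vmax/α while Km is unchanged: Km,app = 5.82 nM, Vmax,app = 0.688 nmol/s.
v = Vmax,app·[S]/(Km,app + [S]) = 0.688 × 16.4/(5.82 + 16.4) = 0.508 nmol/s.

0.508 nmol/s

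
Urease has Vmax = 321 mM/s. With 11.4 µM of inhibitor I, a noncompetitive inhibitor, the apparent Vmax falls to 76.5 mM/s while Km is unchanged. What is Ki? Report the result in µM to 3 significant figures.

Noncompetitive: Vmax,app = Vmax/α with α = 1 + [I]/Ki.
α = Vmax/Vmax,app = 321/76.5 = 4.196.
Ki = [I]/(α − 1) = 11.4/3.196 = 3.57 µM.

3.57 µM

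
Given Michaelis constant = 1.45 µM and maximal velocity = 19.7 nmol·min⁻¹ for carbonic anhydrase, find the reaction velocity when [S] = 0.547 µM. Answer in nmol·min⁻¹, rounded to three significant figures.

v = Vmax·[S]/(Km + [S]) = 19.7 × 0.547 / (1.45 + 0.547)
  = 10.78 / 1.997 = 5.40 nmol·min⁻¹.

5.40 nmol·min⁻¹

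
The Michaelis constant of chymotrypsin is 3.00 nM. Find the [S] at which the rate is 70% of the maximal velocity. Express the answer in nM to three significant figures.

v/Vmax = [S]/(Km+[S]) = 0.7, so [S] = Km·0.7/(1 − 0.7) = 3.00 × 2.333.
[S] = 7.00 nM.

7.00 nM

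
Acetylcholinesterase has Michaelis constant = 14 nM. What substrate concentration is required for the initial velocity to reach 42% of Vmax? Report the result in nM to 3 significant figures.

10.1 nM

v/Vmax = [S]/(Km+[S]) = 0.42, so [S] = Km·0.42/(1 − 0.42) = 14 × 0.7241.
[S] = 10.1 nM.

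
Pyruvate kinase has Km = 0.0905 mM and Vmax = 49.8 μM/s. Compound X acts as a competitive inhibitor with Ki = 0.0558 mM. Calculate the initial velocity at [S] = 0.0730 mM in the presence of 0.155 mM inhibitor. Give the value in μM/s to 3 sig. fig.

α = 1 + [I]/Ki = 1 + 0.155/0.0558 = 3.778.
For a competitive inhibitor, Vmax is unchanged and the apparent Km becomes α·Km: Km,app = 0.342 mM, Vmax,app = 49.8 μM/s.
v = Vmax,app·[S]/(Km,app + [S]) = 49.8 × 0.0730/(0.342 + 0.0730) = 8.76 μM/s.

8.76 μM/s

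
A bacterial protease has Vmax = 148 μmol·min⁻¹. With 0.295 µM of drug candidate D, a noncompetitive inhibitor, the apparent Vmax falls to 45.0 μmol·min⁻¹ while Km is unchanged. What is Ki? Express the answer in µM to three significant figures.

Noncompetitive: Vmax,app = Vmax/α with α = 1 + [I]/Ki.
α = Vmax/Vmax,app = 148/45.0 = 3.289.
Since α = 1 + [I]/Ki, [I]/Ki = 3.289 − 1 = 2.289 and Ki = 0.295/2.289 = 0.129 µM.

0.129 µM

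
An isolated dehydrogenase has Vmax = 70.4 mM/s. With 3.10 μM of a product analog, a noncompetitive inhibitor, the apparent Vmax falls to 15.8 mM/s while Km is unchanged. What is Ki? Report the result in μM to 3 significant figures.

Noncompetitive: Vmax,app = Vmax/α with α = 1 + [I]/Ki.
α = Vmax/Vmax,app = 70.4/15.8 = 4.456.
Since α = 1 + [I]/Ki, [I]/Ki = 4.456 − 1 = 3.456 and Ki = 3.10/3.456 = 0.897 μM.

0.897 μM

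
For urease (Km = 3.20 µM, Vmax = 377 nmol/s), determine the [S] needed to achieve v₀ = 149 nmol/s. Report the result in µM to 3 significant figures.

2.09 µM

Rearranging v = Vmax[S]/(Km+[S]) gives [S] = Km·v/(Vmax − v).
[S] = 3.20 × 149 / (377 − 149) = 476.8/228.0 = 2.09 µM.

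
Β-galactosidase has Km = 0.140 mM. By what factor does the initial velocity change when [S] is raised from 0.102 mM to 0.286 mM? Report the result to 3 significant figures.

1.59

Since Vmax cancels, v₂/v₁ = [S]₂(Km+[S]₁) / [S]₁(Km+[S]₂).
= 0.286×(0.140+0.102) / (0.102×(0.140+0.286)) = 0.06921/0.04345 = 1.59.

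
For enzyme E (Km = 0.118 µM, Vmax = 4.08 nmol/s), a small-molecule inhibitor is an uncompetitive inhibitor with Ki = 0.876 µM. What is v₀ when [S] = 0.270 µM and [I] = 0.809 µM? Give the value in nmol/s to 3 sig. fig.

1.73 nmol/s

α = 1 + [I]/Ki = 1 + 0.809/0.876 = 1.924.
For an uncompetitive inhibitor, both parameters are divided by α, giving Vmax/α and Km/α: Km,app = 0.0613 µM, Vmax,app = 2.12 nmol/s.
v = Vmax,app·[S]/(Km,app + [S]) = 2.12 × 0.270/(0.0613 + 0.270) = 1.73 nmol/s.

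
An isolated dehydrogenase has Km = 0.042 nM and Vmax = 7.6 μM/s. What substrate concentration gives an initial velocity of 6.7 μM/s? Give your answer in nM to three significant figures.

Rearranging v = Vmax[S]/(Km+[S]) gives [S] = Km·v/(Vmax − v).
[S] = 0.042 × 6.7 / (7.6 − 6.7) = 0.2814/0.9000 = 0.313 nM.

0.313 nM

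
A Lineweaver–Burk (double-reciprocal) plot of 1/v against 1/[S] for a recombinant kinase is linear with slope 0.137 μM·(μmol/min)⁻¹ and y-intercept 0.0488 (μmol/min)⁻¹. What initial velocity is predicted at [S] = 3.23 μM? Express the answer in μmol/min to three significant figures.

The y-intercept is 1/Vmax, so Vmax = 1/0.0488 = 20.5 μmol/min.
The slope is Km/Vmax, so Km = 0.137 × 20.5 = 2.81 μM.
Then v = 20.5 × 3.23/(2.81 + 3.23) = 11.0 μmol/min.

11.0 μmol/min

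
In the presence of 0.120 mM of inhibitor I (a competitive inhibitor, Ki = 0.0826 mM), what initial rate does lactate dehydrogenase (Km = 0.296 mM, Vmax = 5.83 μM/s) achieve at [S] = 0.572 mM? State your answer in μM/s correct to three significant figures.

α = 1 + [I]/Ki = 1 + 0.120/0.0826 = 2.453.
For a competitive inhibitor, Vmax is unchanged and the apparent Km becomes α·Km: Km,app = 0.726 mM, Vmax,app = 5.83 μM/s.
v = Vmax,app·[S]/(Km,app + [S]) = 5.83 × 0.572/(0.726 + 0.572) = 2.57 μM/s.

2.57 μM/s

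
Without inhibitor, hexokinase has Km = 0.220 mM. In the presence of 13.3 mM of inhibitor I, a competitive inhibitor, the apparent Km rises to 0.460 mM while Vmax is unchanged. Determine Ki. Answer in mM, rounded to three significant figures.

Competitive: Km,app = α·Km with α = 1 + [I]/Ki.
α = Km,app/Km = 0.460/0.220 = 2.091.
Since α = 1 + [I]/Ki, [I]/Ki = 2.091 − 1 = 1.091 and Ki = 13.3/1.091 = 12.2 mM.

12.2 mM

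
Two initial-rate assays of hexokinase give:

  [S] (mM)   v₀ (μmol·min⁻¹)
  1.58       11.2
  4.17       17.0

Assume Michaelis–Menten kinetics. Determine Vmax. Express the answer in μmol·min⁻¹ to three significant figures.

24.9 μmol·min⁻¹

In reciprocal form, 1/v = (Km/Vmax)·(1/[S]) + 1/Vmax. The two points give (1/[S], 1/v) = (0.6329, 0.08929) and (0.2398, 0.05882).
Slope = (0.08929 − 0.05882)/(0.6329 − 0.2398) = 0.07749; intercept = 0.08929 − 0.07749×0.6329 = 0.04024.
Vmax = 1/intercept = 24.9 μmol·min⁻¹; Km = slope × Vmax = 0.07749 × 24.9 = 1.93 mM.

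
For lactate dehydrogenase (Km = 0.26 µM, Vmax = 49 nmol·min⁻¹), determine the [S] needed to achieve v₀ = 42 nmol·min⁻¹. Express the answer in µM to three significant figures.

1.56 µM

Rearranging v = Vmax[S]/(Km+[S]) gives [S] = Km·v/(Vmax − v).
[S] = 0.26 × 42 / (49 − 42) = 10.92/7.000 = 1.56 µM.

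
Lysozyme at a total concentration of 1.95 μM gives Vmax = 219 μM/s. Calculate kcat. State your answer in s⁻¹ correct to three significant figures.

112 s⁻¹

kcat = Vmax/[E]total = 219 μM/s / 1.95 μM = 112 s⁻¹.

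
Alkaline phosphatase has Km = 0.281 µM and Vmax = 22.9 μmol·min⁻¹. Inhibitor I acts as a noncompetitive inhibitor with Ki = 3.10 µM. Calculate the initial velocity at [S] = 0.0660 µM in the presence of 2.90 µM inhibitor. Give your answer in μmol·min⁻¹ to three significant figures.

With α = 1 + [I]/Ki = 1 + 2.90/3.10 = 1.935, the noncompetitive rate law is v = (Vmax/α)·[S] / (Km + [S]).
v = (22.9/1.935)×0.0660 / (0.281 + 0.0660) = 0.7809/0.3470 = 2.25 μmol·min⁻¹.

2.25 μmol·min⁻¹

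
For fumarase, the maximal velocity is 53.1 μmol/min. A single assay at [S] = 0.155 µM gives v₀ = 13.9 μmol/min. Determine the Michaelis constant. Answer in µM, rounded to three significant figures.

0.437 µM

v/Vmax = 13.9/53.1 = 0.2618 = [S]/(Km+[S]).
So Km + [S] = [S]/0.2618 = 0.5921 µM, giving Km = 0.5921 − 0.155 = 0.437 µM.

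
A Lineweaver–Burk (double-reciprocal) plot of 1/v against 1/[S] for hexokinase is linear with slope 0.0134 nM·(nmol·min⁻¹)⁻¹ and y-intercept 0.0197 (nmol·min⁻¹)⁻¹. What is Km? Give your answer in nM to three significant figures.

0.680 nM

y-intercept = 1/Vmax ⇒ Vmax = 50.8 nmol·min⁻¹; slope = Km/Vmax ⇒ Km = slope × Vmax.
Km = 0.0134 × 50.8 = 0.680 nM.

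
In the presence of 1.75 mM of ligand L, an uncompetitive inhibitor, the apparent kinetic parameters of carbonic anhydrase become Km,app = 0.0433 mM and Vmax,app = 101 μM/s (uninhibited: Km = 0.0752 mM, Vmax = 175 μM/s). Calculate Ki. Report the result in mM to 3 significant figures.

Uncompetitive: Vmax,app = Vmax/α (and Km,app = Km/α) with α = 1 + [I]/Ki.
α = Vmax/Vmax,app = 175/101 = 1.733.
Since α = 1 + [I]/Ki, [I]/Ki = 1.733 − 1 = 0.7327 and Ki = 1.75/0.7327 = 2.39 mM.

2.39 mM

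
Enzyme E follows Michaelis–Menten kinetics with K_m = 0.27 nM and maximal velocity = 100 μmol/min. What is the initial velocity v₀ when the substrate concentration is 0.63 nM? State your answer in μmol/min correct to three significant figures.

v = Vmax·[S]/(Km + [S]) = 100 × 0.63 / (0.27 + 0.63)
  = 63.00 / 0.9000 = 70.0 μmol/min.

70.0 μmol/min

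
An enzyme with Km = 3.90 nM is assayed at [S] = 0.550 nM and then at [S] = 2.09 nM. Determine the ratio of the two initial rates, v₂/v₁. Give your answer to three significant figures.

2.82

Since Vmax cancels, v₂/v₁ = [S]₂(Km+[S]₁) / [S]₁(Km+[S]₂).
= 2.09×(3.90+0.550) / (0.550×(3.90+2.09)) = 9.300/3.294 = 2.82.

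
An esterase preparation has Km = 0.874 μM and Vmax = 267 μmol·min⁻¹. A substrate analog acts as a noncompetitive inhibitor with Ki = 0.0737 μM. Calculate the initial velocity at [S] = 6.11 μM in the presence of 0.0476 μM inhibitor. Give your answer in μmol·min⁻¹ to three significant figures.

With α = 1 + [I]/Ki = 1 + 0.0476/0.0737 = 1.646, the noncompetitive rate law is v = (Vmax/α)·[S] / (Km + [S]).
v = (267/1.646)×6.11 / (0.874 + 6.11) = 991.2/6.984 = 142 μmol·min⁻¹.

142 μmol·min⁻¹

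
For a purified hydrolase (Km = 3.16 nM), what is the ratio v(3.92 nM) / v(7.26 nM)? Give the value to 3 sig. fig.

0.795

Since Vmax cancels, v₂/v₁ = [S]₂(Km+[S]₁) / [S]₁(Km+[S]₂).
= 3.92×(3.16+7.26) / (7.26×(3.16+3.92)) = 40.85/51.40 = 0.795.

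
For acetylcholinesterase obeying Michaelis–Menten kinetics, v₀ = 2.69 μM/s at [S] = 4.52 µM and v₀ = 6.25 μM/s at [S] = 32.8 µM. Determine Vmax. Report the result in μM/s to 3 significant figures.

7.93 μM/s

In reciprocal form, 1/v = (Km/Vmax)·(1/[S]) + 1/Vmax. The two points give (1/[S], 1/v) = (0.2212, 0.3717) and (0.03049, 0.1600).
Slope = (0.3717 − 0.1600)/(0.2212 − 0.03049) = 1.110; intercept = 0.3717 − 1.110×0.2212 = 0.1262.
Vmax = 1/intercept = 7.93 μM/s; Km = slope × Vmax = 1.110 × 7.93 = 8.80 µM.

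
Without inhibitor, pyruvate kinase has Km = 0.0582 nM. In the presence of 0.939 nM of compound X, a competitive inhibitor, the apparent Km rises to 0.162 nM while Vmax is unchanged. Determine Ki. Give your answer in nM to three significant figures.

0.526 nM

Competitive: Km,app = α·Km with α = 1 + [I]/Ki.
α = Km,app/Km = 0.162/0.0582 = 2.784.
Ki = [I]/(α − 1) = 0.939/1.784 = 0.526 nM.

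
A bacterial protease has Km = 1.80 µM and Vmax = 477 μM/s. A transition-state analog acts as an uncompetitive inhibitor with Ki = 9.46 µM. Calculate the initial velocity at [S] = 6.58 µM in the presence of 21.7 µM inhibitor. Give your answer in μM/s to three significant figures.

α = 1 + [I]/Ki = 1 + 21.7/9.46 = 3.294.
For an uncompetitive inhibitor, both parameters are divided by α, giving Vmax/α and Km/α: Km,app = 0.546 µM, Vmax,app = 145 μM/s.
v = Vmax,app·[S]/(Km,app + [S]) = 145 × 6.58/(0.546 + 6.58) = 134 μM/s.

134 μM/s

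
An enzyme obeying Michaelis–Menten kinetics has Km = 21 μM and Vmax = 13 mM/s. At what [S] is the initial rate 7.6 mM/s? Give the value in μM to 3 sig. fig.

29.6 μM

Rearranging v = Vmax[S]/(Km+[S]) gives [S] = Km·v/(Vmax − v).
[S] = 21 × 7.6 / (13 − 7.6) = 159.6/5.400 = 29.6 μM.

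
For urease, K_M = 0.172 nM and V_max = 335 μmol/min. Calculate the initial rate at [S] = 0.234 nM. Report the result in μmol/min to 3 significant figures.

v = Vmax·[S]/(Km + [S]) = 335 × 0.234 / (0.172 + 0.234)
  = 78.39 / 0.4060 = 193 μmol/min.

193 μmol/min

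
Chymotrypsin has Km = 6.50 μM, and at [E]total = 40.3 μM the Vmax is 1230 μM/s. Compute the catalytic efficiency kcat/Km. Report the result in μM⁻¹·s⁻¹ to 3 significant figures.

4.70 μM⁻¹·s⁻¹

kcat = Vmax/[E]total = 1230/40.3 = 30.5 s⁻¹.
kcat/Km = 30.5/6.50 = 4.70 μM⁻¹·s⁻¹.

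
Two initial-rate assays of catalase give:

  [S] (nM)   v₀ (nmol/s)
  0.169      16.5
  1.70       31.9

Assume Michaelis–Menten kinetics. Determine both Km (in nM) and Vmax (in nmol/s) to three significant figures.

In reciprocal form, 1/v = (Km/Vmax)·(1/[S]) + 1/Vmax. The two points give (1/[S], 1/v) = (5.917, 0.06061) and (0.5882, 0.03135).
Slope = (0.06061 − 0.03135)/(5.917 − 0.5882) = 0.005490; intercept = 0.06061 − 0.005490×5.917 = 0.02812.
Vmax = 1/intercept = 35.6 nmol/s; Km = slope × Vmax = 0.005490 × 35.6 = 0.195 nM.

Km = 0.195 nM; Vmax = 35.6 nmol/s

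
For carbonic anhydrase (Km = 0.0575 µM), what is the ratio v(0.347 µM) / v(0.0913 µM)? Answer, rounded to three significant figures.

1.40

Since Vmax cancels, v₂/v₁ = [S]₂(Km+[S]₁) / [S]₁(Km+[S]₂).
= 0.347×(0.0575+0.0913) / (0.0913×(0.0575+0.347)) = 0.05163/0.03693 = 1.40.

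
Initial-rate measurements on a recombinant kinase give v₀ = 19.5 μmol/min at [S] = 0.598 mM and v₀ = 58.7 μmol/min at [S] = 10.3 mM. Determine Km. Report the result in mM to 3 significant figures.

1.46 mM

In reciprocal form, 1/v = (Km/Vmax)·(1/[S]) + 1/Vmax. The two points give (1/[S], 1/v) = (1.672, 0.05128) and (0.09709, 0.01704).
Slope = (0.05128 − 0.01704)/(1.672 − 0.09709) = 0.02174; intercept = 0.05128 − 0.02174×1.672 = 0.01492.
Vmax = 1/intercept = 67.0 μmol/min; Km = slope × Vmax = 0.02174 × 67.0 = 1.46 mM.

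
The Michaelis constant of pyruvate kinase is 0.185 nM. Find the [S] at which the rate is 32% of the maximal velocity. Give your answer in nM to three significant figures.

v/Vmax = [S]/(Km+[S]) = 0.32, so [S] = Km·0.32/(1 − 0.32) = 0.185 × 0.4706.
[S] = 0.0871 nM.

0.0871 nM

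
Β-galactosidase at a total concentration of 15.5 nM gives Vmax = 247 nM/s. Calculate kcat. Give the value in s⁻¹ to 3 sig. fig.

kcat = Vmax/[E]total = 247 nM/s / 15.5 nM = 15.9 s⁻¹.

15.9 s⁻¹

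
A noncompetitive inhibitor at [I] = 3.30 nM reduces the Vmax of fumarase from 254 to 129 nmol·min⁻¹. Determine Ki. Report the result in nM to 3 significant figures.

Noncompetitive: Vmax,app = Vmax/α with α = 1 + [I]/Ki.
α = Vmax/Vmax,app = 254/129 = 1.969.
Ki = [I]/(α − 1) = 3.30/0.9690 = 3.41 nM.

3.41 nM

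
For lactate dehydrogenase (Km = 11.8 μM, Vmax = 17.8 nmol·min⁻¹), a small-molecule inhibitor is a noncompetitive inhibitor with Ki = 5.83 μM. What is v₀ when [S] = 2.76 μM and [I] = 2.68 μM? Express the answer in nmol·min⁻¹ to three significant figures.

α = 1 + [I]/Ki = 1 + 2.68/5.83 = 1.460.
For a noncompetitive inhibitor, Vmax is reduced to Vmax/α while Km is unchanged: Km,app = 11.8 μM, Vmax,app = 12.2 nmol·min⁻¹.
v = Vmax,app·[S]/(Km,app + [S]) = 12.2 × 2.76/(11.8 + 2.76) = 2.31 nmol·min⁻¹.

2.31 nmol·min⁻¹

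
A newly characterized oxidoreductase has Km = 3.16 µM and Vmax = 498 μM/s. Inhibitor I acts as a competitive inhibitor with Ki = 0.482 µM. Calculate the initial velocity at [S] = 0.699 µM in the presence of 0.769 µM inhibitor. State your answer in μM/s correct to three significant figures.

α = 1 + [I]/Ki = 1 + 0.769/0.482 = 2.595.
For a competitive inhibitor, Vmax is unchanged and the apparent Km becomes α·Km: Km,app = 8.20 µM, Vmax,app = 498 μM/s.
v = Vmax,app·[S]/(Km,app + [S]) = 498 × 0.699/(8.20 + 0.699) = 39.1 μM/s.

39.1 μM/s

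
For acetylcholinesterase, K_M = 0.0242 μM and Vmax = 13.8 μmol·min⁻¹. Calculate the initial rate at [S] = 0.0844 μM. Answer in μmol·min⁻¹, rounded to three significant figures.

v = Vmax·[S]/(Km + [S]) = 13.8 × 0.0844 / (0.0242 + 0.0844)
  = 1.165 / 0.1086 = 10.7 μmol·min⁻¹.

10.7 μmol·min⁻¹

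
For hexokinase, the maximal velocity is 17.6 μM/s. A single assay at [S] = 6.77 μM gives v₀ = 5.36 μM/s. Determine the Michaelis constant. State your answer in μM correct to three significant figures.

15.5 μM

v/Vmax = 5.36/17.6 = 0.3045 = [S]/(Km+[S]).
So Km + [S] = [S]/0.3045 = 22.23 μM, giving Km = 22.23 − 6.77 = 15.5 μM.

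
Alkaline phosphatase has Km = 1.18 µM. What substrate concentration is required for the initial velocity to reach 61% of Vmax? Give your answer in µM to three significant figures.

v/Vmax = [S]/(Km+[S]) = 0.61, so [S] = Km·0.61/(1 − 0.61) = 1.18 × 1.564.
[S] = 1.85 µM.

1.85 µM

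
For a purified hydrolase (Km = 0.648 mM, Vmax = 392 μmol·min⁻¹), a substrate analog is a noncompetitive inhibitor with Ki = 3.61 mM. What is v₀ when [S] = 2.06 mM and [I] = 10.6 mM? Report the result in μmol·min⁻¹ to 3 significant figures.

α = 1 + [I]/Ki = 1 + 10.6/3.61 = 3.936.
For a noncompetitive inhibitor, Vmax is reduced to Vmax/α while Km is unchanged: Km,app = 0.648 mM, Vmax,app = 99.6 μmol·min⁻¹.
v = Vmax,app·[S]/(Km,app + [S]) = 99.6 × 2.06/(0.648 + 2.06) = 75.8 μmol·min⁻¹.

75.8 μmol·min⁻¹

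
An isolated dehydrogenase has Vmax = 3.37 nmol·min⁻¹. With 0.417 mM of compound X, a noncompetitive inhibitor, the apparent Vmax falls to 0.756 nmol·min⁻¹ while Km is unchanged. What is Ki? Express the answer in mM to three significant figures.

0.121 mM

Noncompetitive: Vmax,app = Vmax/α with α = 1 + [I]/Ki.
α = Vmax/Vmax,app = 3.37/0.756 = 4.458.
Ki = [I]/(α − 1) = 0.417/3.458 = 0.121 mM.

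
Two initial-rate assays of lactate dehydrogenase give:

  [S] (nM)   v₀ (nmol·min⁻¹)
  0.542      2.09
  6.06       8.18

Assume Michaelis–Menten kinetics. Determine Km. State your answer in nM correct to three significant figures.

From v = Vmax[S]/(Km+[S]), each point gives Vmax = v(Km+[S])/[S].
Equating: 2.09(Km+0.542)/0.542 = 8.18(Km+6.06)/6.06.
3.856·Km + 2.09 = 1.350·Km + 8.18, so (3.856 − 1.350)·Km = 8.18 − 2.09.
Km = 6.090/2.506 = 2.43 nM; then Vmax = 2.09(2.43+0.542)/0.542 = 11.5 nmol·min⁻¹.

2.43 nM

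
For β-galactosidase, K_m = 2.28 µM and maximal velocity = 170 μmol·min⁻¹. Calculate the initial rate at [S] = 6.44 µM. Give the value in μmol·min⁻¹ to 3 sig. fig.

126 μmol·min⁻¹

[S]/(Km+[S]) = 6.44/8.720 = 0.7385, the fractional saturation.
v = 0.7385 × Vmax = 0.7385 × 170 = 126 μmol·min⁻¹.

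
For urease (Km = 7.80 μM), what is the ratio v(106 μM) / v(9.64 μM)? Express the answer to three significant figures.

The fractional saturations are [S]/(Km+[S]) = 9.64/17.44 = 0.5528 and 106/113.8 = 0.9315.
v₂/v₁ is just their ratio: 0.9315/0.5528 = 1.69.

1.69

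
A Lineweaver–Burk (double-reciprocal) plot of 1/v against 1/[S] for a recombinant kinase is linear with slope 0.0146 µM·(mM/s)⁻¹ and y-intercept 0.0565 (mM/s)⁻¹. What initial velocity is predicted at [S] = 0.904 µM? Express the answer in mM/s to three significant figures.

The y-intercept is 1/Vmax, so Vmax = 1/0.0565 = 17.7 mM/s.
The slope is Km/Vmax, so Km = 0.0146 × 17.7 = 0.258 µM.
Then v = 17.7 × 0.904/(0.258 + 0.904) = 13.8 mM/s.

13.8 mM/s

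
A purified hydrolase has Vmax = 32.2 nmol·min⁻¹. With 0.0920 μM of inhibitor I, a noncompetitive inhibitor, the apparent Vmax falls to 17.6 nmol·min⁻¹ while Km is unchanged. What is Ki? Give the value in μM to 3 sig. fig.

Noncompetitive: Vmax,app = Vmax/α with α = 1 + [I]/Ki.
α = Vmax/Vmax,app = 32.2/17.6 = 1.830.
Ki = [I]/(α − 1) = 0.0920/0.8295 = 0.111 μM.

0.111 μM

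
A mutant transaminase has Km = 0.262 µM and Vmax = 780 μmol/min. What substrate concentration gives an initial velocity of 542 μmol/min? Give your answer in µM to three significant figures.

Rearranging v = Vmax[S]/(Km+[S]) gives [S] = Km·v/(Vmax − v).
[S] = 0.262 × 542 / (780 − 542) = 142.0/238.0 = 0.597 µM.

0.597 µM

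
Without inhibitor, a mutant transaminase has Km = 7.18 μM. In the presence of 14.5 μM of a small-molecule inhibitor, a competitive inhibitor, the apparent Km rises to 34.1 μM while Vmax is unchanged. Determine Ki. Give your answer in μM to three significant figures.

Competitive: Km,app = α·Km with α = 1 + [I]/Ki.
α = Km,app/Km = 34.1/7.18 = 4.749.
Ki = [I]/(α − 1) = 14.5/3.749 = 3.87 μM.

3.87 μM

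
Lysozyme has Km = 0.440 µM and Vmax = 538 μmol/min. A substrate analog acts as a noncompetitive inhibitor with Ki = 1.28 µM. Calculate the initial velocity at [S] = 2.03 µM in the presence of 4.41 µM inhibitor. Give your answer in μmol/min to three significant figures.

With α = 1 + [I]/Ki = 1 + 4.41/1.28 = 4.445, the noncompetitive rate law is v = (Vmax/α)·[S] / (Km + [S]).
v = (538/4.445)×2.03 / (0.440 + 2.03) = 245.7/2.470 = 99.5 μmol/min.

99.5 μmol/min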